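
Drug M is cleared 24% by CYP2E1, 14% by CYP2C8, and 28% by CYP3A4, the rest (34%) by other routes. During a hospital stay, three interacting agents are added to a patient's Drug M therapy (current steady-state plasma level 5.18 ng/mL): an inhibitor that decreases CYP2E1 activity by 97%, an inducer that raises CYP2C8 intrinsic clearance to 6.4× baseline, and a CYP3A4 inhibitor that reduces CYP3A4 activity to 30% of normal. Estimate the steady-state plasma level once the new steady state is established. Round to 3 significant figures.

3.90 ng/mL

The CYP2E1 pathway (24% of clearance) drops to 0.03× activity: 0.24 × 0.03 = 0.0072.
The CYP2C8 pathway (14% of clearance) is boosted to 6.4× activity: 0.14 × 6.4 = 0.896.
The CYP3A4 pathway (28% of clearance) falls to 0.3× activity: 0.28 × 0.3 = 0.084.
Non-CYP routes (34%) are unchanged.
CL_new/CL_old = 0.0072 + 0.896 + 0.084 + 0.34 = 1.3272.
New steady-state plasma level = 5.18 / 1.3272 = 3.90 ng/mL (concentration scales inversely with clearance).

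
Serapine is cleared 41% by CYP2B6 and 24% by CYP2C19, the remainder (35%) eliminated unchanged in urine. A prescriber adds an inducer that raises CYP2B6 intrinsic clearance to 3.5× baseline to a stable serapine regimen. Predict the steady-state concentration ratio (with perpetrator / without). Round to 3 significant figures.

CYP2B6: 0.41 × 3.5 = 1.435
CYP2C19: 0.24 (unchanged)
Other: 0.35 (unchanged)
New clearance relative to baseline: 1.435 + 0.24 + 0.35 = 2.025.
Steady-state concentration is inversely proportional to clearance, so the fold-change is 1 / 2.025 = 0.494.

0.494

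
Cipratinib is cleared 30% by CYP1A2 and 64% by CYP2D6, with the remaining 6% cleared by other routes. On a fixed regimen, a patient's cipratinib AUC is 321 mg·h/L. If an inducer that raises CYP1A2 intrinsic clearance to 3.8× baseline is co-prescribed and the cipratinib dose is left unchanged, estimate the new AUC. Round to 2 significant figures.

1.7 × 10² mg·h/L

The CYP1A2 pathway (30% of clearance) increases to 3.8× activity: 0.3 × 3.8 = 1.14.
CYP2D6 (64%) and the residual 6% are unaffected.
CL_new/CL_old = 1.14 + 0.64 + 0.06 = 1.84.
New AUC = baseline ÷ relative clearance = 321 / 1.84 = 1.7 × 10² mg·h/L.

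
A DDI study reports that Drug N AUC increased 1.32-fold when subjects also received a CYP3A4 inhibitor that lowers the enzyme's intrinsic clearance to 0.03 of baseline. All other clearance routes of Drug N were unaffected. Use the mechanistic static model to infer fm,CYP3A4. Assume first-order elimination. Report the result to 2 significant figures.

0.25

CL'/CL = 1 / 1.32 = 0.7576
0.03·fm + (1 − fm) = 0.7576
fm = (0.7576 − 1) / (0.03 − 1) = 0.25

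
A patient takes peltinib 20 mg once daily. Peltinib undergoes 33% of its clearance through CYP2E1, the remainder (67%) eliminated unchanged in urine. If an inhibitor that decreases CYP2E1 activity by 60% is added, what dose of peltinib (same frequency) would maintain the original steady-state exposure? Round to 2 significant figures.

The CYP2E1 pathway (33% of clearance) falls to 0.4× activity: 0.33 × 0.4 = 0.132.
The remaining 67% of clearance is unaffected.
Relative clearance = 0.132 + 0.67 = 0.802.
Css,avg = (dose rate)/CL, so holding Css fixed requires dose ∝ CL: 20 × 0.802 = 16 mg.

16 mg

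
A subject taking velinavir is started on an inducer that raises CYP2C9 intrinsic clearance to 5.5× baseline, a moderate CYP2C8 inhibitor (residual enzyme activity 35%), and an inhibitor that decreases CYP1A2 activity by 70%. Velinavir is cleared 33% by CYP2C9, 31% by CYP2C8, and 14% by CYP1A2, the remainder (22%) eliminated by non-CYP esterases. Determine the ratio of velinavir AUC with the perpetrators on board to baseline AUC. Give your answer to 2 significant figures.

0.46

The CYP2C9 pathway (33% of clearance) increases to 5.5× activity: 0.33 × 5.5 = 1.815.
The CYP2C8 pathway (31% of clearance) is reduced to 0.35× activity: 0.31 × 0.35 = 0.1085.
The CYP1A2 pathway (14% of clearance) is reduced to 0.3× activity: 0.14 × 0.3 = 0.042.
Non-CYP routes (22%) are unchanged.
CL_new/CL_old = 1.815 + 0.1085 + 0.042 + 0.22 = 2.1855.
Because AUC varies inversely with clearance, the combined effect is 1 / 2.1855 = 0.46.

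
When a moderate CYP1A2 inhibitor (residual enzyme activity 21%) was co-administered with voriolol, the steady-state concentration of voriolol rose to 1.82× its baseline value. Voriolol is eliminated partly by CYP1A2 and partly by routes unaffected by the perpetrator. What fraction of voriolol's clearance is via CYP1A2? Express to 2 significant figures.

0.57

Let x = fm,CYP1A2. Because steady-state concentration ∝ 1/CL, relative clearance fell to 1/1.82 = 0.5495.
Setting x·0.21 + (1 − x) = 0.5495 and solving: x = (0.5495 − 1)/(0.21 − 1) = 0.57.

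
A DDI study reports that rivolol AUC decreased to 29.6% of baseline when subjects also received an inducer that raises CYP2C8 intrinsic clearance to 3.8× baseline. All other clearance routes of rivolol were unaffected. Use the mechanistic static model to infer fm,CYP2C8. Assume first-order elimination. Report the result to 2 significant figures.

0.85

Write x for the fraction cleared via CYP2C8. The observed AUC change means clearance rose to 1/0.296 = 3.378 of baseline.
Setting x·3.8 + (1 − x) = 3.378 and solving: x = (3.378 − 1)/(3.8 − 1) = 0.85.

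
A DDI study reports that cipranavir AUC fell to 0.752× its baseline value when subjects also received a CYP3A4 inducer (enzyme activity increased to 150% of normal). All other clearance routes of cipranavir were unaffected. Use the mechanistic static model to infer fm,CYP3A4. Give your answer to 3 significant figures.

Write x for the fraction cleared via CYP3A4. The observed AUC change means clearance rose to 1/0.752 = 1.33 of baseline.
Setting x·1.5 + (1 − x) = 1.33 and solving: x = (1.33 − 1)/(1.5 − 1) = 0.660.

0.660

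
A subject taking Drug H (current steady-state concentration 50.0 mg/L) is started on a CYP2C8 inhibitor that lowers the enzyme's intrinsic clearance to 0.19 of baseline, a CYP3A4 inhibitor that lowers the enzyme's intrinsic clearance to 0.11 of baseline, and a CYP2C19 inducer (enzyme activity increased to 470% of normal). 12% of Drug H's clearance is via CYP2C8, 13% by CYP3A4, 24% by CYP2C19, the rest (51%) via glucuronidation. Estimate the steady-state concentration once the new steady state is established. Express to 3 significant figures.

29.8 mg/L

The CYP2C8 pathway (12% of clearance) drops to 0.19× activity: 0.12 × 0.19 = 0.0228.
The CYP3A4 pathway (13% of clearance) is reduced to 0.11× activity: 0.13 × 0.11 = 0.0143.
The CYP2C19 pathway (24% of clearance) is boosted to 4.7× activity: 0.24 × 4.7 = 1.128.
The remaining 51% of clearance is unaffected.
CL_new/CL_old = 0.0228 + 0.0143 + 1.128 + 0.51 = 1.6751.
New steady-state concentration = 50.0 / 1.6751 = 29.8 mg/L (concentration scales inversely with clearance).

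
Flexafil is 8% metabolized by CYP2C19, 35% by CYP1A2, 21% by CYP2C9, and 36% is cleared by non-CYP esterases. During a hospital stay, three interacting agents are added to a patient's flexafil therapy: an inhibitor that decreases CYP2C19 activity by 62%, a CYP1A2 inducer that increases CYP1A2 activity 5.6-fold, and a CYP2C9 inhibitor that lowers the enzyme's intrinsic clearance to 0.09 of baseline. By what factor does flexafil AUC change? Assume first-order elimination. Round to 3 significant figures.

0.422

The CYP2C19 pathway (8% of clearance) falls to 0.38× activity: 0.08 × 0.38 = 0.0304.
The CYP1A2 pathway (35% of clearance) rises to 5.6× activity: 0.35 × 5.6 = 1.96.
The CYP2C9 pathway (21% of clearance) falls to 0.09× activity: 0.21 × 0.09 = 0.0189.
Non-CYP routes (36%) are unchanged.
New clearance relative to baseline: 0.0304 + 1.96 + 0.0189 + 0.36 = 2.3693.
Net AUC ratio = 1 / 2.3693 = 0.422.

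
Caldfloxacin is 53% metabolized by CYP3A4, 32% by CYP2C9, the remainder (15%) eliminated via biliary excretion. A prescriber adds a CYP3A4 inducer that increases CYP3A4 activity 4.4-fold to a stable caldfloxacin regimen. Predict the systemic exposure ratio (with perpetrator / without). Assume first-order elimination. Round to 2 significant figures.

0.36

The CYP3A4 pathway (53% of clearance) is boosted to 4.4× activity: 0.53 × 4.4 = 2.332.
CYP2C9 (32%) and the residual 15% are unaffected.
Relative clearance = 2.332 + 0.32 + 0.15 = 2.802.
Since systemic exposure ∝ 1/CL, the ratio is 1 / 2.802 = 0.36.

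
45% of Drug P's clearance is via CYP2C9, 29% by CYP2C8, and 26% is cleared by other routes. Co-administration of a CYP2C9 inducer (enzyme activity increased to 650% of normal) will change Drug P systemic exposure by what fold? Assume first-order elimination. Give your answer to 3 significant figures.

0.288

The CYP2C9 pathway (45% of clearance) is boosted to 6.5× activity: 0.45 × 6.5 = 2.925.
CYP2C8 (29%) and the residual 26% are unaffected.
New clearance relative to baseline: 2.925 + 0.29 + 0.26 = 3.475.
Systemic exposure is inversely proportional to clearance, so the fold-change is 1 / 3.475 = 0.288.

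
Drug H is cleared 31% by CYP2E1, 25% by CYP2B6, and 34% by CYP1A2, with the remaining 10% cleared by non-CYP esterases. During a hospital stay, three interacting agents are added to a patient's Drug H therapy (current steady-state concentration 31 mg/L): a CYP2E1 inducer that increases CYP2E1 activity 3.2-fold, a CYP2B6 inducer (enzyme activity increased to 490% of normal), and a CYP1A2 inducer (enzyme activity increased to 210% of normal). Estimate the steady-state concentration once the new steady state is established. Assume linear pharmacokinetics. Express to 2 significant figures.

The CYP2E1 pathway (31% of clearance) is boosted to 3.2× activity: 0.31 × 3.2 = 0.992.
The CYP2B6 pathway (25% of clearance) increases to 4.9× activity: 0.25 × 4.9 = 1.225.
The CYP1A2 pathway (34% of clearance) increases to 2.1× activity: 0.34 × 2.1 = 0.714.
Non-CYP routes (10%) are unchanged.
CL_new/CL_old = 0.992 + 1.225 + 0.714 + 0.1 = 3.031.
New steady-state concentration = 31 / 3.031 = 10 mg/L (concentration scales inversely with clearance).

10 mg/L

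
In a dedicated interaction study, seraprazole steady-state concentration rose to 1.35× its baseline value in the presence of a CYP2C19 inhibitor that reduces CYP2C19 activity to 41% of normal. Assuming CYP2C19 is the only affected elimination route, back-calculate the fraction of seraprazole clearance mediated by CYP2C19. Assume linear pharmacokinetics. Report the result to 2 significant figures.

Write x for the fraction cleared via CYP2C19. The observed steady-state concentration change means clearance fell to 1/1.35 = 0.7407 of baseline.
Only the CYP2C19 route changed, so 0.7407 = x·0.41 + (1 − x), giving x = 0.44.

0.44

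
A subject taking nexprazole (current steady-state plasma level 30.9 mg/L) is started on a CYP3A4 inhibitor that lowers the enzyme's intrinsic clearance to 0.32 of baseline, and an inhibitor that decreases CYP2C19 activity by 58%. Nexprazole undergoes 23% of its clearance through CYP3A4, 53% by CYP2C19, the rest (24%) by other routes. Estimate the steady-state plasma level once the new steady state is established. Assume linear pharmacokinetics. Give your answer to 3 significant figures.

The CYP3A4 pathway (23% of clearance) falls to 0.32× activity: 0.23 × 0.32 = 0.0736.
The CYP2C19 pathway (53% of clearance) is reduced to 0.42× activity: 0.53 × 0.42 = 0.2226.
Non-CYP routes (24%) are unchanged.
CL_new/CL_old = 0.0736 + 0.2226 + 0.24 = 0.5362.
New steady-state plasma level = 30.9 / 0.5362 = 57.6 mg/L (concentration scales inversely with clearance).

57.6 mg/L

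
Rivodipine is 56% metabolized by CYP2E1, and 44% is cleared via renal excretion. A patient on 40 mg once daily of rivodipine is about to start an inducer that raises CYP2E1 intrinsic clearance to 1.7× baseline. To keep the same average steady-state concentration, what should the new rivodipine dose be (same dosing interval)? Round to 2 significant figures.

56 mg

The CYP2E1 pathway (56% of clearance) increases to 1.7× activity: 0.56 × 1.7 = 0.952.
The remaining 44% of clearance is unaffected.
New clearance relative to baseline: 0.952 + 0.44 = 1.392.
To maintain the same steady-state level, dose must scale with clearance: new dose = 40 × 1.392 = 56 mg.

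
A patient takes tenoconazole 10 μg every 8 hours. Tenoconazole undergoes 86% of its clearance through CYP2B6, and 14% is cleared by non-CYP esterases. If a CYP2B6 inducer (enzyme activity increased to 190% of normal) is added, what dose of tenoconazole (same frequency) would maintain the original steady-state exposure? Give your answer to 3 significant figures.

The CYP2B6 pathway (86% of clearance) rises to 1.9× activity: 0.86 × 1.9 = 1.634.
Non-CYP routes (14%) are unchanged.
New clearance relative to baseline: 1.634 + 0.14 = 1.774.
To maintain the same steady-state level, dose must scale with clearance: new dose = 10 × 1.774 = 17.7 μg.

17.7 μg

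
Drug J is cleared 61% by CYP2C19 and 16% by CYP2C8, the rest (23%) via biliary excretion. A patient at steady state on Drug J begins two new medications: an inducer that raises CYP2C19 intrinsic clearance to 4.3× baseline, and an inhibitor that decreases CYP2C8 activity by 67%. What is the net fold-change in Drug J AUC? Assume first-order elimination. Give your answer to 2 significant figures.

0.34

CYP2C19: 0.61 × 4.3 = 2.623
CYP2C8: 0.16 × 0.33 = 0.0528
Other: 0.23 (unchanged)
Relative clearance = 2.623 + 0.0528 + 0.23 = 2.9058.
AUC ∝ 1/CL: fold-change = 1 / 2.9058 = 0.34.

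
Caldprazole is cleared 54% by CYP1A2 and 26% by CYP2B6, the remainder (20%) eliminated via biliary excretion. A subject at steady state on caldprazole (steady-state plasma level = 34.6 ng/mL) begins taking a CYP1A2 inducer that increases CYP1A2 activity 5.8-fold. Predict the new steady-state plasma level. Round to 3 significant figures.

9.63 ng/mL

The CYP1A2 pathway (54% of clearance) increases to 5.8× activity: 0.54 × 5.8 = 3.132.
CYP2B6 (26%) and the residual 20% are unaffected.
New clearance relative to baseline: 3.132 + 0.26 + 0.2 = 3.592.
New steady-state plasma level = baseline ÷ relative clearance = 34.6 / 3.592 = 9.63 ng/mL.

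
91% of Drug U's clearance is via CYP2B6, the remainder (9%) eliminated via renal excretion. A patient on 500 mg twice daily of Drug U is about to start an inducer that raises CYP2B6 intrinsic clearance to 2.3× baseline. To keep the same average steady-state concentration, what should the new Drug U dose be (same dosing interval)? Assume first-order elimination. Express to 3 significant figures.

The CYP2B6 pathway (91% of clearance) is boosted to 2.3× activity: 0.91 × 2.3 = 2.093.
Non-CYP routes (9%) are unchanged.
CL_new/CL_old = 2.093 + 0.09 = 2.183.
Css,avg = (dose rate)/CL, so holding Css fixed requires dose ∝ CL: 500 × 2.183 = 1.09 × 10³ mg.

1.09 × 10³ mg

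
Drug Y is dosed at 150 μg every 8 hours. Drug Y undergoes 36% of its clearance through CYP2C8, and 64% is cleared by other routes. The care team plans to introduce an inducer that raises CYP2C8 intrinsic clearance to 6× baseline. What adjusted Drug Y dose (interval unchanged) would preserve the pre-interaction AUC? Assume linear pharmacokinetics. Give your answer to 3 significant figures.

The CYP2C8 pathway (36% of clearance) is boosted to 6× activity: 0.36 × 6 = 2.16.
The remaining 64% of clearance is unaffected.
New clearance relative to baseline: 2.16 + 0.64 = 2.8.
Exposure is unchanged when dose changes in proportion to clearance. New dose = 150 μg × 2.8 = 420 μg.

420 μg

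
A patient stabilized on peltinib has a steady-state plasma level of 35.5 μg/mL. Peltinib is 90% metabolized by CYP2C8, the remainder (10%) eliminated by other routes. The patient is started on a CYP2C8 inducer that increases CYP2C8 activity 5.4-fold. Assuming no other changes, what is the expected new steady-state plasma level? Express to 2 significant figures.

7.2 μg/mL

CYP2C8: 0.9 × 5.4 = 4.86
Other: 0.1 (unchanged)
CL_new/CL_old = 4.86 + 0.1 = 4.96.
With dosing unchanged, steady-state plasma level scales as 1/CL: 35.5 / 4.96 = 7.2 μg/mL.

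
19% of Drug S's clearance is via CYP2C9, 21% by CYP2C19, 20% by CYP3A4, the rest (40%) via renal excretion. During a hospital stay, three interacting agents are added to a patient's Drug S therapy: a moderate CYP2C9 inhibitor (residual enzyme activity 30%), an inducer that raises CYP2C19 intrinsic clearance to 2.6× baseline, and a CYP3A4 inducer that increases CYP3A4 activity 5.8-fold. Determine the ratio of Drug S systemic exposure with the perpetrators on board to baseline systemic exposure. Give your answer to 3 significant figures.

0.462

The CYP2C9 pathway (19% of clearance) falls to 0.3× activity: 0.19 × 0.3 = 0.057.
The CYP2C19 pathway (21% of clearance) is boosted to 2.6× activity: 0.21 × 2.6 = 0.546.
The CYP3A4 pathway (20% of clearance) rises to 5.8× activity: 0.2 × 5.8 = 1.16.
The remaining 40% of clearance is unaffected.
New clearance relative to baseline: 0.057 + 0.546 + 1.16 + 0.4 = 2.163.
Net systemic exposure ratio = 1 / 2.163 = 0.462.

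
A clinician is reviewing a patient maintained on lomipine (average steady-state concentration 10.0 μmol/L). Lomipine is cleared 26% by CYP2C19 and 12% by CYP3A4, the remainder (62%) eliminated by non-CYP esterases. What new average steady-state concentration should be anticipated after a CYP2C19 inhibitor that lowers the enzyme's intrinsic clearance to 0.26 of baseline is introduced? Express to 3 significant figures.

12.4 μmol/L

The CYP2C19 pathway (26% of clearance) is reduced to 0.26× activity: 0.26 × 0.26 = 0.0676.
CYP3A4 (12%) and the residual 62% are unaffected.
CL_new/CL_old = 0.0676 + 0.12 + 0.62 = 0.8076.
Average steady-state concentration ∝ 1/CL, so new value = 10.0 / 0.8076 = 12.4 μmol/L.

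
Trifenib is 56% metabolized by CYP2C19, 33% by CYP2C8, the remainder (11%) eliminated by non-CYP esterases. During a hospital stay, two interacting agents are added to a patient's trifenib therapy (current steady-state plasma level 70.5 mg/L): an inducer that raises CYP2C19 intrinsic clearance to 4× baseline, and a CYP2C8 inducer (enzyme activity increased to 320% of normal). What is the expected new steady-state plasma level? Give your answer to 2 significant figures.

The CYP2C19 pathway (56% of clearance) increases to 4× activity: 0.56 × 4 = 2.24.
The CYP2C8 pathway (33% of clearance) is boosted to 3.2× activity: 0.33 × 3.2 = 1.056.
The remaining 11% of clearance is unaffected.
Relative clearance = 2.24 + 1.056 + 0.11 = 3.406.
New steady-state plasma level = 70.5 / 3.406 = 21 mg/L (concentration scales inversely with clearance).

21 mg/L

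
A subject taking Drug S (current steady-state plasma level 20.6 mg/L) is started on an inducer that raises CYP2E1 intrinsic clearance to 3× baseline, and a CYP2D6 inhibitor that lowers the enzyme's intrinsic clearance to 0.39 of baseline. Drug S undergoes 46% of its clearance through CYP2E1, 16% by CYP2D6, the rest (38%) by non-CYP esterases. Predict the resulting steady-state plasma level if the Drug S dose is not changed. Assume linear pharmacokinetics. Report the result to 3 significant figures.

CYP2E1: 0.46 × 3 = 1.38
CYP2D6: 0.16 × 0.39 = 0.0624
Other: 0.38 (unchanged)
CL_new/CL_old = 1.38 + 0.0624 + 0.38 = 1.8224.
Dividing the baseline by the relative clearance: 20.6 / 1.8224 = 11.3 mg/L.

11.3 mg/L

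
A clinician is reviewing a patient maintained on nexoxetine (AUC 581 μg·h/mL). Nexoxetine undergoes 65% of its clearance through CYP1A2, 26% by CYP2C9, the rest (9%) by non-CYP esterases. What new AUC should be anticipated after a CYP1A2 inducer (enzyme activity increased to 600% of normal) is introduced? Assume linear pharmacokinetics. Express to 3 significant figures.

The CYP1A2 pathway (65% of clearance) is boosted to 6× activity: 0.65 × 6 = 3.9.
CYP2C9 (26%) and the residual 9% are unaffected.
CL_new/CL_old = 3.9 + 0.26 + 0.09 = 4.25.
New AUC = baseline ÷ relative clearance = 581 / 4.25 = 137 μg·h/mL.

137 μg·h/mL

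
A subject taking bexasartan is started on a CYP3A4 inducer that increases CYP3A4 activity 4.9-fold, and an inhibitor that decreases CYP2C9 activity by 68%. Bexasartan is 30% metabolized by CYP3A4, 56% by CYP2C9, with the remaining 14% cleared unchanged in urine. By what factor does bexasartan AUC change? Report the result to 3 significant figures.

0.559

CYP3A4: 0.3 × 4.9 = 1.47
CYP2C9: 0.56 × 0.32 = 0.1792
Other: 0.14 (unchanged)
New clearance relative to baseline: 1.47 + 0.1792 + 0.14 = 1.7892.
AUC ∝ 1/CL: fold-change = 1 / 1.7892 = 0.559.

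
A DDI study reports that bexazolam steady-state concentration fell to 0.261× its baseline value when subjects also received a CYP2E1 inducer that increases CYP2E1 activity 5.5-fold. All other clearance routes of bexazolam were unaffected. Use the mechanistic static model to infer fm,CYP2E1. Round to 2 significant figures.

0.63

Call the CYP2E1 fraction fm. After the interaction, CL_new/CL_old = fm × 5.5 + (1 − fm).
Steady-state concentration ratio = 1 / (new CL fraction), so new CL fraction = 1 / 0.261 = 3.831.
fm × 5.5 + 1 − fm = 3.831  ⇒  fm × (5.5 − 1) = 2.831  ⇒  fm = 0.63.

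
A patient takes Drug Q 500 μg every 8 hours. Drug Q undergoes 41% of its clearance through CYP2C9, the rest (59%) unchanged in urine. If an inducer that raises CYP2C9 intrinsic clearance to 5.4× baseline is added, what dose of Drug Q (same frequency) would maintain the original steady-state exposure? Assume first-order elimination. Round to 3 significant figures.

The CYP2C9 pathway (41% of clearance) is boosted to 5.4× activity: 0.41 × 5.4 = 2.214.
Non-CYP routes (59%) are unchanged.
CL_new/CL_old = 2.214 + 0.59 = 2.804.
Exposure is unchanged when dose changes in proportion to clearance. New dose = 500 μg × 2.804 = 1.40 × 10³ μg.

1.40 × 10³ μg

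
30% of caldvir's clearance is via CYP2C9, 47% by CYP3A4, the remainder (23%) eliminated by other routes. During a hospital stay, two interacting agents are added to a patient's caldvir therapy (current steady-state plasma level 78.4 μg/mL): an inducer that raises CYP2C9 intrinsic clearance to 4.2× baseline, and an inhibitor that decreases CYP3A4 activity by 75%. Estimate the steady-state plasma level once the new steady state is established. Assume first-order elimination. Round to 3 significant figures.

48.8 μg/mL

CYP2C9: 0.3 × 4.2 = 1.26
CYP3A4: 0.47 × 0.25 = 0.1175
Other: 0.23 (unchanged)
CL_new/CL_old = 1.26 + 0.1175 + 0.23 = 1.6075.
Steady-state plasma level ∝ 1/CL: new value = 78.4 / 1.6075 = 48.8 μg/mL.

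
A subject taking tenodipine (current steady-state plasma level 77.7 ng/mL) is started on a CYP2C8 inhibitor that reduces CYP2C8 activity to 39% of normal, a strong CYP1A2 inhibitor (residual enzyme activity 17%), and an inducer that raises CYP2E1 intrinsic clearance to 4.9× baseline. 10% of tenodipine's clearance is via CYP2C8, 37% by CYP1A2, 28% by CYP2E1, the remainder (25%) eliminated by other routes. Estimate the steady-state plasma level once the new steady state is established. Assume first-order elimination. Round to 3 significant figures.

CYP2C8: 0.1 × 0.39 = 0.039
CYP1A2: 0.37 × 0.17 = 0.0629
CYP2E1: 0.28 × 4.9 = 1.372
Other: 0.25 (unchanged)
CL_new/CL_old = 0.039 + 0.0629 + 1.372 + 0.25 = 1.7239.
Steady-state plasma level ∝ 1/CL: new value = 77.7 / 1.7239 = 45.1 ng/mL.

45.1 ng/mL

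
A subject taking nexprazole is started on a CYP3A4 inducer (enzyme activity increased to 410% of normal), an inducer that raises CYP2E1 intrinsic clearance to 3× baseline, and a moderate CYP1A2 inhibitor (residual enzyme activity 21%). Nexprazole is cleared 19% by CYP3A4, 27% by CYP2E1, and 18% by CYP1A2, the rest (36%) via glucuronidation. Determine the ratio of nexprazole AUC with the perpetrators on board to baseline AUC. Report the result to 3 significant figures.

0.503

The CYP3A4 pathway (19% of clearance) is boosted to 4.1× activity: 0.19 × 4.1 = 0.779.
The CYP2E1 pathway (27% of clearance) rises to 3× activity: 0.27 × 3 = 0.81.
The CYP1A2 pathway (18% of clearance) is reduced to 0.21× activity: 0.18 × 0.21 = 0.0378.
The remaining 36% of clearance is unaffected.
CL_new/CL_old = 0.779 + 0.81 + 0.0378 + 0.36 = 1.9868.
Because AUC varies inversely with clearance, the combined effect is 1 / 1.9868 = 0.503.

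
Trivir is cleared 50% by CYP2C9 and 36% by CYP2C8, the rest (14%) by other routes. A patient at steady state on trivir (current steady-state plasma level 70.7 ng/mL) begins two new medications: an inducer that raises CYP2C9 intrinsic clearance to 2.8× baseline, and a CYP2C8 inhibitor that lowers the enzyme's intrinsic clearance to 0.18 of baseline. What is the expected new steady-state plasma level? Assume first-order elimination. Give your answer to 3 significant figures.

The CYP2C9 pathway (50% of clearance) is boosted to 2.8× activity: 0.5 × 2.8 = 1.4.
The CYP2C8 pathway (36% of clearance) is reduced to 0.18× activity: 0.36 × 0.18 = 0.0648.
The remaining 14% of clearance is unaffected.
Relative clearance = 1.4 + 0.0648 + 0.14 = 1.6048.
Dividing the baseline by the relative clearance: 70.7 / 1.6048 = 44.1 ng/mL.

44.1 ng/mL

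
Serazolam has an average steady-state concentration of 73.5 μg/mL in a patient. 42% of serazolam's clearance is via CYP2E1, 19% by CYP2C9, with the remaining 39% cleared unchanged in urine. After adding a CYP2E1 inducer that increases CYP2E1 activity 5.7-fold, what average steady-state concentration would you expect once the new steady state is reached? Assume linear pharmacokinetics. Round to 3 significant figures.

24.7 μg/mL

CYP2E1: 0.42 × 5.7 = 2.394
CYP2C9: 0.19 (unchanged)
Other: 0.39 (unchanged)
CL_new/CL_old = 2.394 + 0.19 + 0.39 = 2.974.
With dosing unchanged, average steady-state concentration scales as 1/CL: 73.5 / 2.974 = 24.7 μg/mL.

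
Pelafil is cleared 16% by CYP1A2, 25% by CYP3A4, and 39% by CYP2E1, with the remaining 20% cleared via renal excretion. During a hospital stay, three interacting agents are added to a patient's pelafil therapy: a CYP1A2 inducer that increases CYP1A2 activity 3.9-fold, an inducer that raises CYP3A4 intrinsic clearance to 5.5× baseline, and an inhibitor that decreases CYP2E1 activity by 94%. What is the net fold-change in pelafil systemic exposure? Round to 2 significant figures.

0.45

The CYP1A2 pathway (16% of clearance) is boosted to 3.9× activity: 0.16 × 3.9 = 0.624.
The CYP3A4 pathway (25% of clearance) rises to 5.5× activity: 0.25 × 5.5 = 1.375.
The CYP2E1 pathway (39% of clearance) drops to 0.06× activity: 0.39 × 0.06 = 0.0234.
The remaining 20% of clearance is unaffected.
Relative clearance = 0.624 + 1.375 + 0.0234 + 0.2 = 2.2224.
Net systemic exposure ratio = 1 / 2.2224 = 0.45.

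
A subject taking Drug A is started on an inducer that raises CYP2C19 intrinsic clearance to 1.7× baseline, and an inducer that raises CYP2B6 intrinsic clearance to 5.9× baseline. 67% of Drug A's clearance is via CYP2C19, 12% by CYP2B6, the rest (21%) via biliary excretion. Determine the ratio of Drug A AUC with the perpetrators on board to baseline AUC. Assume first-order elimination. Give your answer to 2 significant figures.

The CYP2C19 pathway (67% of clearance) is boosted to 1.7× activity: 0.67 × 1.7 = 1.139.
The CYP2B6 pathway (12% of clearance) increases to 5.9× activity: 0.12 × 5.9 = 0.708.
Non-CYP routes (21%) are unchanged.
CL_new/CL_old = 1.139 + 0.708 + 0.21 = 2.057.
Net AUC ratio = 1 / 2.057 = 0.49.

0.49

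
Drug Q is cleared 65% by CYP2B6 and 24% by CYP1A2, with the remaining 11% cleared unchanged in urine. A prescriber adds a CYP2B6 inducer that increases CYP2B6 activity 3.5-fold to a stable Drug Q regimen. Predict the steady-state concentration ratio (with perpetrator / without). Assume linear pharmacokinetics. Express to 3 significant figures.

CYP2B6: 0.65 × 3.5 = 2.275
CYP1A2: 0.24 (unchanged)
Other: 0.11 (unchanged)
CL_new/CL_old = 2.275 + 0.24 + 0.11 = 2.625.
Steady-state concentration is inversely proportional to clearance, so the fold-change is 1 / 2.625 = 0.381.

0.381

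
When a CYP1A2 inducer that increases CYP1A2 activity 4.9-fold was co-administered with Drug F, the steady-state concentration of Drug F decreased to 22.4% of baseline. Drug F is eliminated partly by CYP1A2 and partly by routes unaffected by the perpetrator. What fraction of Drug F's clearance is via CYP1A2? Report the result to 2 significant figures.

Let x = fm,CYP1A2. Because steady-state concentration ∝ 1/CL, relative clearance rose to 1/0.224 = 4.464.
Only the CYP1A2 route changed, so 4.464 = x·4.9 + (1 − x), giving x = 0.89.

0.89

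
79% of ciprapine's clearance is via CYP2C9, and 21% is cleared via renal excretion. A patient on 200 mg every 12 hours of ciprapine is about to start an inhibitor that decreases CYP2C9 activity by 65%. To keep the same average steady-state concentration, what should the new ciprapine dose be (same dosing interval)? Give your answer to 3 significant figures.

97.3 mg

The CYP2C9 pathway (79% of clearance) falls to 0.35× activity: 0.79 × 0.35 = 0.2765.
Non-CYP routes (21%) are unchanged.
Relative clearance = 0.2765 + 0.21 = 0.4865.
To maintain the same steady-state level, dose must scale with clearance: new dose = 200 × 0.4865 = 97.3 mg.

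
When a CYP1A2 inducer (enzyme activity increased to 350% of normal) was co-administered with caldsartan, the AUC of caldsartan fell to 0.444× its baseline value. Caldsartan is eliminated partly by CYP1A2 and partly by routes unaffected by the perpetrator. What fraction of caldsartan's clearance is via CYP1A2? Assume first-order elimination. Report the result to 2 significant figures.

Call the CYP1A2 fraction fm. After the interaction, CL_new/CL_old = fm × 3.5 + (1 − fm).
AUC ratio = 1 / (new CL fraction), so new CL fraction = 1 / 0.444 = 2.252.
fm × 3.5 + 1 − fm = 2.252  ⇒  fm × (3.5 − 1) = 1.252  ⇒  fm = 0.50.

0.50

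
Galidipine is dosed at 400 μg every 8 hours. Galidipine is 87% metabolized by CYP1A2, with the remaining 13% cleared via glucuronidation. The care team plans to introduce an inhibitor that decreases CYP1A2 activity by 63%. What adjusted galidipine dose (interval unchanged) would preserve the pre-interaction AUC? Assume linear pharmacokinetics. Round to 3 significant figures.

CYP1A2: 0.87 × 0.37 = 0.3219
Other: 0.13 (unchanged)
New clearance relative to baseline: 0.3219 + 0.13 = 0.4519.
Exposure is unchanged when dose changes in proportion to clearance. New dose = 400 μg × 0.4519 = 181 μg.

181 μg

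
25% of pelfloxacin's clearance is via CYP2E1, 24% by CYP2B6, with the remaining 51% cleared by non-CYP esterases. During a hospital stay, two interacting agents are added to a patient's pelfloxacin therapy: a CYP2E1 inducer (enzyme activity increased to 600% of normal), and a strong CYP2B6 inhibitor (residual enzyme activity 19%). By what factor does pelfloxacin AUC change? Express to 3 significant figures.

0.486

The CYP2E1 pathway (25% of clearance) increases to 6× activity: 0.25 × 6 = 1.5.
The CYP2B6 pathway (24% of clearance) drops to 0.19× activity: 0.24 × 0.19 = 0.0456.
Non-CYP routes (51%) are unchanged.
New clearance relative to baseline: 1.5 + 0.0456 + 0.51 = 2.0556.
Net AUC ratio = 1 / 2.0556 = 0.486.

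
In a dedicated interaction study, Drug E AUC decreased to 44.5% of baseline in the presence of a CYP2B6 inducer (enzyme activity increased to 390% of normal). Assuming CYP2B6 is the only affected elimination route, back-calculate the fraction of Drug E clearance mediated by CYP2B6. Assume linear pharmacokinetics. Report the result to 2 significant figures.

0.43

CL'/CL = 1 / 0.445 = 2.247
3.9·fm + (1 − fm) = 2.247
fm = (2.247 − 1) / (3.9 − 1) = 0.43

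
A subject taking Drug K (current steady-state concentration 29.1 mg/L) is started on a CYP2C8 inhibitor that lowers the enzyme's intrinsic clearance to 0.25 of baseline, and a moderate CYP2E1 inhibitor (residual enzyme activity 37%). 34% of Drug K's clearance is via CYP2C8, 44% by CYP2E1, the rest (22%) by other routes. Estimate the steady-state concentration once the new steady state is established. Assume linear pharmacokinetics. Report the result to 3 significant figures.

62.2 mg/L

The CYP2C8 pathway (34% of clearance) is reduced to 0.25× activity: 0.34 × 0.25 = 0.085.
The CYP2E1 pathway (44% of clearance) is reduced to 0.37× activity: 0.44 × 0.37 = 0.1628.
The remaining 22% of clearance is unaffected.
New clearance relative to baseline: 0.085 + 0.1628 + 0.22 = 0.4678.
Dividing the baseline by the relative clearance: 29.1 / 0.4678 = 62.2 mg/L.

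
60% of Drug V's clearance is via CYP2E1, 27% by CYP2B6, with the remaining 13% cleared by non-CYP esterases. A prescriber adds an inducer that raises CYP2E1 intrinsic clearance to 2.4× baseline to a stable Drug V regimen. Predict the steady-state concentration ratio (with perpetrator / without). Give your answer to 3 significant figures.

0.543

The CYP2E1 pathway (60% of clearance) increases to 2.4× activity: 0.6 × 2.4 = 1.44.
CYP2B6 (27%) and the residual 13% are unaffected.
CL_new/CL_old = 1.44 + 0.27 + 0.13 = 1.84.
Steady-state concentration is inversely proportional to clearance, so the fold-change is 1 / 1.84 = 0.543.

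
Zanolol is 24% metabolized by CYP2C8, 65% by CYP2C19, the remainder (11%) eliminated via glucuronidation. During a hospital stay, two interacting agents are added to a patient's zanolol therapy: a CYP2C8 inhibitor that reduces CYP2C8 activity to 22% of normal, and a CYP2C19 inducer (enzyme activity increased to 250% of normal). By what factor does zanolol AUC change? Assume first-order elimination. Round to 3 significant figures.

CYP2C8: 0.24 × 0.22 = 0.0528
CYP2C19: 0.65 × 2.5 = 1.625
Other: 0.11 (unchanged)
CL_new/CL_old = 0.0528 + 1.625 + 0.11 = 1.7878.
AUC ∝ 1/CL: fold-change = 1 / 1.7878 = 0.559.

0.559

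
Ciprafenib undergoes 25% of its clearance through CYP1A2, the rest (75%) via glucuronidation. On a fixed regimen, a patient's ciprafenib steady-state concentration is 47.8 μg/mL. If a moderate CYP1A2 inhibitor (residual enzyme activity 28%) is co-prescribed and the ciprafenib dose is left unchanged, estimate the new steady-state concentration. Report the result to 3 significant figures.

The CYP1A2 pathway (25% of clearance) drops to 0.28× activity: 0.25 × 0.28 = 0.07.
Non-CYP routes (75%) are unchanged.
New clearance relative to baseline: 0.07 + 0.75 = 0.82.
Steady-state concentration ∝ 1/CL, so new value = 47.8 / 0.82 = 58.3 μg/mL.

58.3 μg/mL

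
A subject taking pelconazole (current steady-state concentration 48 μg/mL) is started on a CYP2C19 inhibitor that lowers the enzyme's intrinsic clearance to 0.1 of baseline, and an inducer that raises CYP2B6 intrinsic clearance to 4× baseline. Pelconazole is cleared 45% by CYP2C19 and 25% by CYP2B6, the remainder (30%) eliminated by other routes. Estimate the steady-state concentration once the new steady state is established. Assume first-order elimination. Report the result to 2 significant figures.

The CYP2C19 pathway (45% of clearance) is reduced to 0.1× activity: 0.45 × 0.1 = 0.045.
The CYP2B6 pathway (25% of clearance) increases to 4× activity: 0.25 × 4 = 1.
Non-CYP routes (30%) are unchanged.
CL_new/CL_old = 0.045 + 1 + 0.3 = 1.345.
New steady-state concentration = 48 / 1.345 = 36 μg/mL (concentration scales inversely with clearance).

36 μg/mL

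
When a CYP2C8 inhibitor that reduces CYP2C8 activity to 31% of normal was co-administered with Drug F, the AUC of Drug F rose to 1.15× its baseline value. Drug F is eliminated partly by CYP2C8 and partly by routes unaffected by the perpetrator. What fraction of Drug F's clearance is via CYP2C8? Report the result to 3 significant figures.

0.189

Let fm be the CYP2C8 fraction. New clearance relative to baseline = fm × 0.31 + (1 − fm).
AUC ratio = 1 / (new CL fraction), so new CL fraction = 1 / 1.15 = 0.8696.
fm × 0.31 + 1 − fm = 0.8696  ⇒  fm × (0.31 − 1) = −0.1304  ⇒  fm = 0.189.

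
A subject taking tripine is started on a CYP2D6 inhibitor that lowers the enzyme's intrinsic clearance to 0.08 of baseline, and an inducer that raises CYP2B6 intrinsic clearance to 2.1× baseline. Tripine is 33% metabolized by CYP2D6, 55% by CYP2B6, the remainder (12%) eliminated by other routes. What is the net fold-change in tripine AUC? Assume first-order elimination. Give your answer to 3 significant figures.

The CYP2D6 pathway (33% of clearance) is reduced to 0.08× activity: 0.33 × 0.08 = 0.0264.
The CYP2B6 pathway (55% of clearance) increases to 2.1× activity: 0.55 × 2.1 = 1.155.
The remaining 12% of clearance is unaffected.
CL_new/CL_old = 0.0264 + 1.155 + 0.12 = 1.3014.
AUC ∝ 1/CL: fold-change = 1 / 1.3014 = 0.768.

0.768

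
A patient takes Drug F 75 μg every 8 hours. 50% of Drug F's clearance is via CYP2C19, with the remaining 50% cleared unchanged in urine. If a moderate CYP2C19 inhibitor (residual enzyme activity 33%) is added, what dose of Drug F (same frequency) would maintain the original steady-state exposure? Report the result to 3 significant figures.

49.9 μg

The CYP2C19 pathway (50% of clearance) is reduced to 0.33× activity: 0.5 × 0.33 = 0.165.
The remaining 50% of clearance is unaffected.
New clearance relative to baseline: 0.165 + 0.5 = 0.665.
To maintain the same steady-state level, dose must scale with clearance: new dose = 75 × 0.665 = 49.9 μg.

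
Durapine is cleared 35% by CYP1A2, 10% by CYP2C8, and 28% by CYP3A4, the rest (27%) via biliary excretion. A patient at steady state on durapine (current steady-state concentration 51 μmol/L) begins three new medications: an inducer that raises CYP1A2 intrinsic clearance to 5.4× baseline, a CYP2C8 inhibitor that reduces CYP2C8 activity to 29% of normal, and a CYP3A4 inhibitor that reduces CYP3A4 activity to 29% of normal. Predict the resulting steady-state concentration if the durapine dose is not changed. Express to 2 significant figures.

The CYP1A2 pathway (35% of clearance) is boosted to 5.4× activity: 0.35 × 5.4 = 1.89.
The CYP2C8 pathway (10% of clearance) is reduced to 0.29× activity: 0.1 × 0.29 = 0.029.
The CYP3A4 pathway (28% of clearance) drops to 0.29× activity: 0.28 × 0.29 = 0.0812.
The remaining 27% of clearance is unaffected.
New clearance relative to baseline: 1.89 + 0.029 + 0.0812 + 0.27 = 2.2702.
Dividing the baseline by the relative clearance: 51 / 2.2702 = 22 μmol/L.

22 μmol/L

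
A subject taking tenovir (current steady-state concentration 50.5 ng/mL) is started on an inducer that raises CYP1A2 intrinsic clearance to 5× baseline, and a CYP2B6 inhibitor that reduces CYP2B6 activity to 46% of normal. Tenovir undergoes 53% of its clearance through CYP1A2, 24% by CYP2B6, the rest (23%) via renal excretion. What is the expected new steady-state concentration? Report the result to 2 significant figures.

The CYP1A2 pathway (53% of clearance) increases to 5× activity: 0.53 × 5 = 2.65.
The CYP2B6 pathway (24% of clearance) drops to 0.46× activity: 0.24 × 0.46 = 0.1104.
Non-CYP routes (23%) are unchanged.
CL_new/CL_old = 2.65 + 0.1104 + 0.23 = 2.9904.
Steady-state concentration ∝ 1/CL: new value = 50.5 / 2.9904 = 17 ng/mL.

17 ng/mL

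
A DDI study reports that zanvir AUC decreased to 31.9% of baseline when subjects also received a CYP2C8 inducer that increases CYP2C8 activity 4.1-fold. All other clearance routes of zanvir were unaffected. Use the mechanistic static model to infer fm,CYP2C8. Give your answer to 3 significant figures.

0.689

Call the CYP2C8 fraction fm. After the interaction, CL_new/CL_old = fm × 4.1 + (1 − fm).
AUC ratio = 1 / (new CL fraction), so new CL fraction = 1 / 0.319 = 3.135.
fm × 4.1 + 1 − fm = 3.135  ⇒  fm × (4.1 − 1) = 2.135  ⇒  fm = 0.689.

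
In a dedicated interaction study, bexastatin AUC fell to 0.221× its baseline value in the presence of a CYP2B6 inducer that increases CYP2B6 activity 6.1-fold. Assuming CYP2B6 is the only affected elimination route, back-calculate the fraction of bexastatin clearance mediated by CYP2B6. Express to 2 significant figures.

Let fm be the CYP2B6 fraction. New clearance relative to baseline = fm × 6.1 + (1 − fm).
AUC ratio = 1 / (new CL fraction), so new CL fraction = 1 / 0.221 = 4.525.
fm × 6.1 + 1 − fm = 4.525  ⇒  fm × (6.1 − 1) = 3.525  ⇒  fm = 0.69.

0.69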